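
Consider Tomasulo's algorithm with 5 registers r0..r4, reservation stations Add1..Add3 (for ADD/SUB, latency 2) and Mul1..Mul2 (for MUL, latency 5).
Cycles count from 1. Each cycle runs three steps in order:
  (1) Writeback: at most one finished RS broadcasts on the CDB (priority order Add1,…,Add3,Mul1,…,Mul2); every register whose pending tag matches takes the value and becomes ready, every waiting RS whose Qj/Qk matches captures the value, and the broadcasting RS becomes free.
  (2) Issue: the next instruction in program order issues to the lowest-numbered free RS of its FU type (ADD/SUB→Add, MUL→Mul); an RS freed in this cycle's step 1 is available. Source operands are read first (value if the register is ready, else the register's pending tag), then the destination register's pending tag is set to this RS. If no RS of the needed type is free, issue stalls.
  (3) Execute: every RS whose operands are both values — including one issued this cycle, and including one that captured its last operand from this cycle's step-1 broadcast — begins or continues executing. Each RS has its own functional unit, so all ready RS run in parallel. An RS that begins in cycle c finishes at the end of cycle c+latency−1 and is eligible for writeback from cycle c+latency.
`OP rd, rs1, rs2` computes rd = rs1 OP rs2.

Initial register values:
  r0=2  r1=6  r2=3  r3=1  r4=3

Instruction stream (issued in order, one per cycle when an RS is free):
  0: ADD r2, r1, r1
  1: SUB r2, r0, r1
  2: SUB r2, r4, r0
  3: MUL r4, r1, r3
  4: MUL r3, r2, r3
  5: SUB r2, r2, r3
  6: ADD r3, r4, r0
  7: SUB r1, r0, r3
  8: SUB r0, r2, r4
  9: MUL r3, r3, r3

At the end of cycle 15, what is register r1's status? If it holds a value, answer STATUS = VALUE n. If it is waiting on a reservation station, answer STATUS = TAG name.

cycle 1: issue ADD r2<-Add1 // r0:2,r1:6,r2:Add1,r3:1,r4:3
cycle 2: issue SUB r2<-Add2 // r0:2,r1:6,r2:Add2,r3:1,r4:3
cycle 3: CDB Add1=12; issue SUB r2<-Add1 // r0:2,r1:6,r2:Add1,r3:1,r4:3
cycle 4: CDB Add2=-4; issue MUL r4<-Mul1 // r0:2,r1:6,r2:Add1,r3:1,r4:Mul1
cycle 5: CDB Add1=1; issue MUL r3<-Mul2 // r0:2,r1:6,r2:1,r3:Mul2,r4:Mul1
cycle 6: issue SUB r2<-Add1 // r0:2,r1:6,r2:Add1,r3:Mul2,r4:Mul1
cycle 7: issue ADD r3<-Add2 // r0:2,r1:6,r2:Add1,r3:Add2,r4:Mul1
cycle 8: issue SUB r1<-Add3 // r0:2,r1:Add3,r2:Add1,r3:Add2,r4:Mul1
cycle 9: CDB Mul1=6; stall // r0:2,r1:Add3,r2:Add1,r3:Add2,r4:6
cycle 10: CDB Mul2=1; stall // r0:2,r1:Add3,r2:Add1,r3:Add2,r4:6
cycle 11: CDB Add2=8; issue SUB r0<-Add2 // r0:Add2,r1:Add3,r2:Add1,r3:8,r4:6
cycle 12: CDB Add1=0; issue MUL r3<-Mul1 // r0:Add2,r1:Add3,r2:0,r3:Mul1,r4:6
cycle 13: CDB Add3=-6 // r0:Add2,r1:-6,r2:0,r3:Mul1,r4:6
cycle 14: CDB Add2=-6 // r0:-6,r1:-6,r2:0,r3:Mul1,r4:6
cycle 15: - // r0:-6,r1:-6,r2:0,r3:Mul1,r4:6

STATUS = VALUE -6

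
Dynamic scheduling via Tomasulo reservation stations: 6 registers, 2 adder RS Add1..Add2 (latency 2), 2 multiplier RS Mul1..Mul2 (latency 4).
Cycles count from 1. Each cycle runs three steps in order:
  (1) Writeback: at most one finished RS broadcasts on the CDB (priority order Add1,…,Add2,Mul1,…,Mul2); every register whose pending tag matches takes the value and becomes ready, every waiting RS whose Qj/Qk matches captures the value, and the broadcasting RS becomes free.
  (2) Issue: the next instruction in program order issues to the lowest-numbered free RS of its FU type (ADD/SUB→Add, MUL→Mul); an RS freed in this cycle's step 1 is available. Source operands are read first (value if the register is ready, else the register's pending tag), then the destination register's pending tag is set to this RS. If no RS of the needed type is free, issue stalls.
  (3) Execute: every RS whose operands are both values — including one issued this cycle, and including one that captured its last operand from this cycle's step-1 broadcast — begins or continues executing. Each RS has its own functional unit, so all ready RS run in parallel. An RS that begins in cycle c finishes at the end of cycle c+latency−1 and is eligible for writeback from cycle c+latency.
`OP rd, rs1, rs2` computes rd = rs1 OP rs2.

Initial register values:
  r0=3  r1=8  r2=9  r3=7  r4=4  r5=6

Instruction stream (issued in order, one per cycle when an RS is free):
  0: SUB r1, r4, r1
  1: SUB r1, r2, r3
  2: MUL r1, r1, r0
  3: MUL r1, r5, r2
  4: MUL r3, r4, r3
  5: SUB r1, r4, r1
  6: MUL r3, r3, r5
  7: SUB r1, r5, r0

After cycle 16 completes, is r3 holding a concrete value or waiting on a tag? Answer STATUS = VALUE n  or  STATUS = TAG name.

cycle 1: issue SUB r1<-Add1 // r0:3,r1:Add1,r2:9,r3:7,r4:4,r5:6
cycle 2: issue SUB r1<-Add2 // r0:3,r1:Add2,r2:9,r3:7,r4:4,r5:6
cycle 3: CDB Add1=-4; issue MUL r1<-Mul1 // r0:3,r1:Mul1,r2:9,r3:7,r4:4,r5:6
cycle 4: CDB Add2=2; issue MUL r1<-Mul2 // r0:3,r1:Mul2,r2:9,r3:7,r4:4,r5:6
cycle 5: stall // r0:3,r1:Mul2,r2:9,r3:7,r4:4,r5:6
cycle 6: stall // r0:3,r1:Mul2,r2:9,r3:7,r4:4,r5:6
cycle 7: stall // r0:3,r1:Mul2,r2:9,r3:7,r4:4,r5:6
cycle 8: CDB Mul1=6; issue MUL r3<-Mul1 // r0:3,r1:Mul2,r2:9,r3:Mul1,r4:4,r5:6
cycle 9: CDB Mul2=54; issue SUB r1<-Add1 // r0:3,r1:Add1,r2:9,r3:Mul1,r4:4,r5:6
cycle 10: issue MUL r3<-Mul2 // r0:3,r1:Add1,r2:9,r3:Mul2,r4:4,r5:6
cycle 11: CDB Add1=-50; issue SUB r1<-Add1 // r0:3,r1:Add1,r2:9,r3:Mul2,r4:4,r5:6
cycle 12: CDB Mul1=28 // r0:3,r1:Add1,r2:9,r3:Mul2,r4:4,r5:6
cycle 13: CDB Add1=3 // r0:3,r1:3,r2:9,r3:Mul2,r4:4,r5:6
cycle 14: - // r0:3,r1:3,r2:9,r3:Mul2,r4:4,r5:6
cycle 15: - // r0:3,r1:3,r2:9,r3:Mul2,r4:4,r5:6
cycle 16: CDB Mul2=168 // r0:3,r1:3,r2:9,r3:168,r4:4,r5:6

STATUS = VALUE 168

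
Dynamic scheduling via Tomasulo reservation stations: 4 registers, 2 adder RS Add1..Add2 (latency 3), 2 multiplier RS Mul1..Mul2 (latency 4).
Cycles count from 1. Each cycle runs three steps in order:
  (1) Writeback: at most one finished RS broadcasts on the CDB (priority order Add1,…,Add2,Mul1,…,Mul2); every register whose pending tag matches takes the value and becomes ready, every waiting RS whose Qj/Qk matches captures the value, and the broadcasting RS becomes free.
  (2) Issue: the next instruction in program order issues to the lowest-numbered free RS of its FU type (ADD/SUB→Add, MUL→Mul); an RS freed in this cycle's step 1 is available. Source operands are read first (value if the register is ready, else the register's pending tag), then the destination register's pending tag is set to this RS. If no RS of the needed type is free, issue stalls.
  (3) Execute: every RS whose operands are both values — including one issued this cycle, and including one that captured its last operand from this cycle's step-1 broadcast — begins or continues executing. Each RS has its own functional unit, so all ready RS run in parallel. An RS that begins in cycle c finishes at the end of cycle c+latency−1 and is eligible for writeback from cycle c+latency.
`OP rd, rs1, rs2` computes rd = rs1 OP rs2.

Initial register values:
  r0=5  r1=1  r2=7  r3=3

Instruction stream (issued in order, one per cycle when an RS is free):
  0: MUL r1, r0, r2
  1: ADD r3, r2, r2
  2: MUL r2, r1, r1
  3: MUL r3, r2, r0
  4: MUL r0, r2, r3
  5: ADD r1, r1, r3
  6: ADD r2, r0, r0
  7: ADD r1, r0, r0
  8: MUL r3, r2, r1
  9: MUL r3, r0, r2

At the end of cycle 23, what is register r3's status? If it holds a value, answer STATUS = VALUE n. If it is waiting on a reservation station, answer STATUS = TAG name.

STATUS = TAG Mul2

c1: issue MUL r1<-Mul1 | r0:5,r1:Mul1,r2:7,r3:3
c2: issue ADD r3<-Add1 | r0:5,r1:Mul1,r2:7,r3:Add1
c3: issue MUL r2<-Mul2 | r0:5,r1:Mul1,r2:Mul2,r3:Add1
c4: stall | r0:5,r1:Mul1,r2:Mul2,r3:Add1
c5: CDB Add1=14; stall | r0:5,r1:Mul1,r2:Mul2,r3:14
c6: CDB Mul1=35; issue MUL r3<-Mul1 | r0:5,r1:35,r2:Mul2,r3:Mul1
c7: stall | r0:5,r1:35,r2:Mul2,r3:Mul1
c8: stall | r0:5,r1:35,r2:Mul2,r3:Mul1
c9: stall | r0:5,r1:35,r2:Mul2,r3:Mul1
c10: CDB Mul2=1225; issue MUL r0<-Mul2 | r0:Mul2,r1:35,r2:1225,r3:Mul1
c11: issue ADD r1<-Add1 | r0:Mul2,r1:Add1,r2:1225,r3:Mul1
c12: issue ADD r2<-Add2 | r0:Mul2,r1:Add1,r2:Add2,r3:Mul1
c13: stall | r0:Mul2,r1:Add1,r2:Add2,r3:Mul1
c14: CDB Mul1=6125; stall | r0:Mul2,r1:Add1,r2:Add2,r3:6125
c15: stall | r0:Mul2,r1:Add1,r2:Add2,r3:6125
c16: stall | r0:Mul2,r1:Add1,r2:Add2,r3:6125
c17: CDB Add1=6160; issue ADD r1<-Add1 | r0:Mul2,r1:Add1,r2:Add2,r3:6125
c18: CDB Mul2=7503125; issue MUL r3<-Mul1 | r0:7503125,r1:Add1,r2:Add2,r3:Mul1
c19: issue MUL r3<-Mul2 | r0:7503125,r1:Add1,r2:Add2,r3:Mul2
c20: - | r0:7503125,r1:Add1,r2:Add2,r3:Mul2
c21: CDB Add1=15006250 | r0:7503125,r1:15006250,r2:Add2,r3:Mul2
c22: CDB Add2=15006250 | r0:7503125,r1:15006250,r2:15006250,r3:Mul2
c23: - | r0:7503125,r1:15006250,r2:15006250,r3:Mul2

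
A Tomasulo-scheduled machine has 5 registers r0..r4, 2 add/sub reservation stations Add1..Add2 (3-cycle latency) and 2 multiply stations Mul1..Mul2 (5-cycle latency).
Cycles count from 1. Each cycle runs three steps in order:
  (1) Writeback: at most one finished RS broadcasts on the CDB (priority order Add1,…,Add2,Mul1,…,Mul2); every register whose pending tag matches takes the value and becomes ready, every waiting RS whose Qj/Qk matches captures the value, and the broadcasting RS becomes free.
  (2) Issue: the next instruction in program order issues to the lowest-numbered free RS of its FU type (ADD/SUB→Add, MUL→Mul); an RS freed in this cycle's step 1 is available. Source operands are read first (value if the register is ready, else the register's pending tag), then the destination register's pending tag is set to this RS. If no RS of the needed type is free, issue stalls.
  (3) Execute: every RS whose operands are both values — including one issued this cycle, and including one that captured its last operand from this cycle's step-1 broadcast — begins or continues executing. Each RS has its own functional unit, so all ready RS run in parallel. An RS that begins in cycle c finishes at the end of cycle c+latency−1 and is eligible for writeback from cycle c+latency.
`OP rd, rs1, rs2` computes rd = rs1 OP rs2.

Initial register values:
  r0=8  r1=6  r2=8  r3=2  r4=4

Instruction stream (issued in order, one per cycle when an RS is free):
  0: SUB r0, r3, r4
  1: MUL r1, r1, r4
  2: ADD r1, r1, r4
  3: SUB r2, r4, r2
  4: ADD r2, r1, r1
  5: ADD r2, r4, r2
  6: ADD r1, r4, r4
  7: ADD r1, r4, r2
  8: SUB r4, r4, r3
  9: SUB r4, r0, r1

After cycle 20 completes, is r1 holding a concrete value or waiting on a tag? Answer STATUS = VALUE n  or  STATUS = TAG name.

STATUS = TAG Add1

c1: issue SUB r0<-Add1 | r0:Add1,r1:6,r2:8,r3:2,r4:4
c2: issue MUL r1<-Mul1 | r0:Add1,r1:Mul1,r2:8,r3:2,r4:4
c3: issue ADD r1<-Add2 | r0:Add1,r1:Add2,r2:8,r3:2,r4:4
c4: CDB Add1=-2; issue SUB r2<-Add1 | r0:-2,r1:Add2,r2:Add1,r3:2,r4:4
c5: stall | r0:-2,r1:Add2,r2:Add1,r3:2,r4:4
c6: stall | r0:-2,r1:Add2,r2:Add1,r3:2,r4:4
c7: CDB Add1=-4; issue ADD r2<-Add1 | r0:-2,r1:Add2,r2:Add1,r3:2,r4:4
c8: CDB Mul1=24; stall | r0:-2,r1:Add2,r2:Add1,r3:2,r4:4
c9: stall | r0:-2,r1:Add2,r2:Add1,r3:2,r4:4
c10: stall | r0:-2,r1:Add2,r2:Add1,r3:2,r4:4
c11: CDB Add2=28; issue ADD r2<-Add2 | r0:-2,r1:28,r2:Add2,r3:2,r4:4
c12: stall | r0:-2,r1:28,r2:Add2,r3:2,r4:4
c13: stall | r0:-2,r1:28,r2:Add2,r3:2,r4:4
c14: CDB Add1=56; issue ADD r1<-Add1 | r0:-2,r1:Add1,r2:Add2,r3:2,r4:4
c15: stall | r0:-2,r1:Add1,r2:Add2,r3:2,r4:4
c16: stall | r0:-2,r1:Add1,r2:Add2,r3:2,r4:4
c17: CDB Add1=8; issue ADD r1<-Add1 | r0:-2,r1:Add1,r2:Add2,r3:2,r4:4
c18: CDB Add2=60; issue SUB r4<-Add2 | r0:-2,r1:Add1,r2:60,r3:2,r4:Add2
c19: stall | r0:-2,r1:Add1,r2:60,r3:2,r4:Add2
c20: stall | r0:-2,r1:Add1,r2:60,r3:2,r4:Add2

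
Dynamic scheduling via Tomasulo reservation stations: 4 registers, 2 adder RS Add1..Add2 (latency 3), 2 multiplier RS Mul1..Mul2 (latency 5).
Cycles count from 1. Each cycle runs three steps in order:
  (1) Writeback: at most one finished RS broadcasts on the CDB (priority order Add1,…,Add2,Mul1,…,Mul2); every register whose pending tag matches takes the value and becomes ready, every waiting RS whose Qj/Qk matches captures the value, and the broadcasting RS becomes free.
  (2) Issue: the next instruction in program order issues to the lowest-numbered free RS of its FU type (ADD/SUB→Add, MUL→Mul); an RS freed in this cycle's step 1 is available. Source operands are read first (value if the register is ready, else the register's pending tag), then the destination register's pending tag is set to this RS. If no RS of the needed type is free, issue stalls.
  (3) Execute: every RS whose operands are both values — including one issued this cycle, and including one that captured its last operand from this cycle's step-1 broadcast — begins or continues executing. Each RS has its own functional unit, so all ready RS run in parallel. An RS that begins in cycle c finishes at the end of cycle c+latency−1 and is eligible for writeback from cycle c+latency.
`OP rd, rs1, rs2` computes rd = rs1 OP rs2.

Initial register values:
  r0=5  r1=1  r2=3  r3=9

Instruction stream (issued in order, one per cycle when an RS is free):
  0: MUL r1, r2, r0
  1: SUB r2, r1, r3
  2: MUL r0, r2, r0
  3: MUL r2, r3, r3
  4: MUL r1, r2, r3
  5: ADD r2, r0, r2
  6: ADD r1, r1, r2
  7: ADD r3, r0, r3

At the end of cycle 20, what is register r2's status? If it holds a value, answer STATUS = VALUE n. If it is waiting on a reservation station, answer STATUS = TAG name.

cycle 1: issue MUL r1<-Mul1 // r0:5,r1:Mul1,r2:3,r3:9
cycle 2: issue SUB r2<-Add1 // r0:5,r1:Mul1,r2:Add1,r3:9
cycle 3: issue MUL r0<-Mul2 // r0:Mul2,r1:Mul1,r2:Add1,r3:9
cycle 4: stall // r0:Mul2,r1:Mul1,r2:Add1,r3:9
cycle 5: stall // r0:Mul2,r1:Mul1,r2:Add1,r3:9
cycle 6: CDB Mul1=15; issue MUL r2<-Mul1 // r0:Mul2,r1:15,r2:Mul1,r3:9
cycle 7: stall // r0:Mul2,r1:15,r2:Mul1,r3:9
cycle 8: stall // r0:Mul2,r1:15,r2:Mul1,r3:9
cycle 9: CDB Add1=6; stall // r0:Mul2,r1:15,r2:Mul1,r3:9
cycle 10: stall // r0:Mul2,r1:15,r2:Mul1,r3:9
cycle 11: CDB Mul1=81; issue MUL r1<-Mul1 // r0:Mul2,r1:Mul1,r2:81,r3:9
cycle 12: issue ADD r2<-Add1 // r0:Mul2,r1:Mul1,r2:Add1,r3:9
cycle 13: issue ADD r1<-Add2 // r0:Mul2,r1:Add2,r2:Add1,r3:9
cycle 14: CDB Mul2=30; stall // r0:30,r1:Add2,r2:Add1,r3:9
cycle 15: stall // r0:30,r1:Add2,r2:Add1,r3:9
cycle 16: CDB Mul1=729; stall // r0:30,r1:Add2,r2:Add1,r3:9
cycle 17: CDB Add1=111; issue ADD r3<-Add1 // r0:30,r1:Add2,r2:111,r3:Add1
cycle 18: - // r0:30,r1:Add2,r2:111,r3:Add1
cycle 19: - // r0:30,r1:Add2,r2:111,r3:Add1
cycle 20: CDB Add1=39 // r0:30,r1:Add2,r2:111,r3:39

STATUS = VALUE 111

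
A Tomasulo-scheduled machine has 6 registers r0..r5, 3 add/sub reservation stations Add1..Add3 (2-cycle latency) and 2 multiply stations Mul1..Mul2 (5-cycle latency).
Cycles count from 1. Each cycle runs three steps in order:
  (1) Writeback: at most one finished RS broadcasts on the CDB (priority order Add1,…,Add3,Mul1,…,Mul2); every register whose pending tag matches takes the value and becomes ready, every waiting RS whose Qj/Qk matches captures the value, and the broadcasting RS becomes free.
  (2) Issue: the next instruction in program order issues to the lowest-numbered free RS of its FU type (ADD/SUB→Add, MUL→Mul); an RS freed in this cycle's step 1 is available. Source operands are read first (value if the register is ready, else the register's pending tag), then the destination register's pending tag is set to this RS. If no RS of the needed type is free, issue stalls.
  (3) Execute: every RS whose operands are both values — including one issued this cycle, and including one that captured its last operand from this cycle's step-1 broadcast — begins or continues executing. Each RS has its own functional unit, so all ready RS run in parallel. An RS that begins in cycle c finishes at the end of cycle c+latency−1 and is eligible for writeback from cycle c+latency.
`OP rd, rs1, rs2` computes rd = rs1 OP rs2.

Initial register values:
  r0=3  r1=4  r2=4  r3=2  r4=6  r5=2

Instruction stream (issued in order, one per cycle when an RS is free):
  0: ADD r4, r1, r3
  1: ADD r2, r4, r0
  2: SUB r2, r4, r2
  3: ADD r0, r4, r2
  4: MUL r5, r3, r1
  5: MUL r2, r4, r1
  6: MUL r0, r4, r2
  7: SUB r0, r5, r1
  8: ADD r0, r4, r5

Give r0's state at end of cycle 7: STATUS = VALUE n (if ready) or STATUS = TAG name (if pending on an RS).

STATUS = TAG Add3

c1: issue ADD r4<-Add1 | r0:3,r1:4,r2:4,r3:2,r4:Add1,r5:2
c2: issue ADD r2<-Add2 | r0:3,r1:4,r2:Add2,r3:2,r4:Add1,r5:2
c3: CDB Add1=6; issue SUB r2<-Add1 | r0:3,r1:4,r2:Add1,r3:2,r4:6,r5:2
c4: issue ADD r0<-Add3 | r0:Add3,r1:4,r2:Add1,r3:2,r4:6,r5:2
c5: CDB Add2=9; issue MUL r5<-Mul1 | r0:Add3,r1:4,r2:Add1,r3:2,r4:6,r5:Mul1
c6: issue MUL r2<-Mul2 | r0:Add3,r1:4,r2:Mul2,r3:2,r4:6,r5:Mul1
c7: CDB Add1=-3; stall | r0:Add3,r1:4,r2:Mul2,r3:2,r4:6,r5:Mul1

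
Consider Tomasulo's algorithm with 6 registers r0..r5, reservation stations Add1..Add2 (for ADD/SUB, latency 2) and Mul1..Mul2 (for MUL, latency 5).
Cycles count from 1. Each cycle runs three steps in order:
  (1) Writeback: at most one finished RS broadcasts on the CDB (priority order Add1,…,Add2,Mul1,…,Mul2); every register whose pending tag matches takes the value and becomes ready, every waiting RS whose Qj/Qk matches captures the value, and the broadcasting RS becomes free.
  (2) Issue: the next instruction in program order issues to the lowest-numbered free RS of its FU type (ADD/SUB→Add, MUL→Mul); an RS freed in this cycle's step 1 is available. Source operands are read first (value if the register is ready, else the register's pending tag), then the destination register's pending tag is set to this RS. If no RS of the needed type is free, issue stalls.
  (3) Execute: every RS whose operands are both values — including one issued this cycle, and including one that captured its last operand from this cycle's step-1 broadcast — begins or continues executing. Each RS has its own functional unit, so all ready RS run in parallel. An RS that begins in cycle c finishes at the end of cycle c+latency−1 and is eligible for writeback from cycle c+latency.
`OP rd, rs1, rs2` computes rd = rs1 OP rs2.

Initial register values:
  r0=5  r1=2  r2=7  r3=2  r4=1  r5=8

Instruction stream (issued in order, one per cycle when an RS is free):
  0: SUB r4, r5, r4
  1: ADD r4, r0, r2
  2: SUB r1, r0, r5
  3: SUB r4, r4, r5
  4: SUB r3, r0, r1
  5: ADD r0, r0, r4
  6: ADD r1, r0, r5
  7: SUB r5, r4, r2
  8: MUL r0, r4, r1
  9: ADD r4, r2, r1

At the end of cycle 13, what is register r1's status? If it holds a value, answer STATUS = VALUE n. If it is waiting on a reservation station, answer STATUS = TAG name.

STATUS = VALUE 17

cycle 1: issue SUB r4<-Add1 // r0:5,r1:2,r2:7,r3:2,r4:Add1,r5:8
cycle 2: issue ADD r4<-Add2 // r0:5,r1:2,r2:7,r3:2,r4:Add2,r5:8
cycle 3: CDB Add1=7; issue SUB r1<-Add1 // r0:5,r1:Add1,r2:7,r3:2,r4:Add2,r5:8
cycle 4: CDB Add2=12; issue SUB r4<-Add2 // r0:5,r1:Add1,r2:7,r3:2,r4:Add2,r5:8
cycle 5: CDB Add1=-3; issue SUB r3<-Add1 // r0:5,r1:-3,r2:7,r3:Add1,r4:Add2,r5:8
cycle 6: CDB Add2=4; issue ADD r0<-Add2 // r0:Add2,r1:-3,r2:7,r3:Add1,r4:4,r5:8
cycle 7: CDB Add1=8; issue ADD r1<-Add1 // r0:Add2,r1:Add1,r2:7,r3:8,r4:4,r5:8
cycle 8: CDB Add2=9; issue SUB r5<-Add2 // r0:9,r1:Add1,r2:7,r3:8,r4:4,r5:Add2
cycle 9: issue MUL r0<-Mul1 // r0:Mul1,r1:Add1,r2:7,r3:8,r4:4,r5:Add2
cycle 10: CDB Add1=17; issue ADD r4<-Add1 // r0:Mul1,r1:17,r2:7,r3:8,r4:Add1,r5:Add2
cycle 11: CDB Add2=-3 // r0:Mul1,r1:17,r2:7,r3:8,r4:Add1,r5:-3
cycle 12: CDB Add1=24 // r0:Mul1,r1:17,r2:7,r3:8,r4:24,r5:-3
cycle 13: - // r0:Mul1,r1:17,r2:7,r3:8,r4:24,r5:-3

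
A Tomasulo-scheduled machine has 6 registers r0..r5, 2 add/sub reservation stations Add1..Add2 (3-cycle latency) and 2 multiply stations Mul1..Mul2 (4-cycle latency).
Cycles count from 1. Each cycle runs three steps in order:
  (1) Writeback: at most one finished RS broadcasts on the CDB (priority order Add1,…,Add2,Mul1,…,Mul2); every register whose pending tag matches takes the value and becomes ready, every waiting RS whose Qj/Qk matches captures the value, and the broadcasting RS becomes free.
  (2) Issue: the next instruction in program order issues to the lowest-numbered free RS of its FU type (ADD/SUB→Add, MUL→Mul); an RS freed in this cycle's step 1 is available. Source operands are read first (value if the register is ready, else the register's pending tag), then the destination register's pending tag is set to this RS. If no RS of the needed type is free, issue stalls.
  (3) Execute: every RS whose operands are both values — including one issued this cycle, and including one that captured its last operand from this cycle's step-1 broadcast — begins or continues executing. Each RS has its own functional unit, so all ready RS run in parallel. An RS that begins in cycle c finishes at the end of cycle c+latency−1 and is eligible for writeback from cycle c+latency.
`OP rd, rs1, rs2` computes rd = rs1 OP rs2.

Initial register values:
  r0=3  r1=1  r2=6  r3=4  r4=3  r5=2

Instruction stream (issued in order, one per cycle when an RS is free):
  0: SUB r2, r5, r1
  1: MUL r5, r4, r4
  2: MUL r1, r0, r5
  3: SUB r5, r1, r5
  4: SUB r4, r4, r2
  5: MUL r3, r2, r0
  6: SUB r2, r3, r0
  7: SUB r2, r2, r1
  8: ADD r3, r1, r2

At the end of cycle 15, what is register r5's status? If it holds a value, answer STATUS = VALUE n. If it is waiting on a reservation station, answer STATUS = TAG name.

STATUS = VALUE 18

cycle 1: issue SUB r2<-Add1 // r0:3,r1:1,r2:Add1,r3:4,r4:3,r5:2
cycle 2: issue MUL r5<-Mul1 // r0:3,r1:1,r2:Add1,r3:4,r4:3,r5:Mul1
cycle 3: issue MUL r1<-Mul2 // r0:3,r1:Mul2,r2:Add1,r3:4,r4:3,r5:Mul1
cycle 4: CDB Add1=1; issue SUB r5<-Add1 // r0:3,r1:Mul2,r2:1,r3:4,r4:3,r5:Add1
cycle 5: issue SUB r4<-Add2 // r0:3,r1:Mul2,r2:1,r3:4,r4:Add2,r5:Add1
cycle 6: CDB Mul1=9; issue MUL r3<-Mul1 // r0:3,r1:Mul2,r2:1,r3:Mul1,r4:Add2,r5:Add1
cycle 7: stall // r0:3,r1:Mul2,r2:1,r3:Mul1,r4:Add2,r5:Add1
cycle 8: CDB Add2=2; issue SUB r2<-Add2 // r0:3,r1:Mul2,r2:Add2,r3:Mul1,r4:2,r5:Add1
cycle 9: stall // r0:3,r1:Mul2,r2:Add2,r3:Mul1,r4:2,r5:Add1
cycle 10: CDB Mul1=3; stall // r0:3,r1:Mul2,r2:Add2,r3:3,r4:2,r5:Add1
cycle 11: CDB Mul2=27; stall // r0:3,r1:27,r2:Add2,r3:3,r4:2,r5:Add1
cycle 12: stall // r0:3,r1:27,r2:Add2,r3:3,r4:2,r5:Add1
cycle 13: CDB Add2=0; issue SUB r2<-Add2 // r0:3,r1:27,r2:Add2,r3:3,r4:2,r5:Add1
cycle 14: CDB Add1=18; issue ADD r3<-Add1 // r0:3,r1:27,r2:Add2,r3:Add1,r4:2,r5:18
cycle 15: - // r0:3,r1:27,r2:Add2,r3:Add1,r4:2,r5:18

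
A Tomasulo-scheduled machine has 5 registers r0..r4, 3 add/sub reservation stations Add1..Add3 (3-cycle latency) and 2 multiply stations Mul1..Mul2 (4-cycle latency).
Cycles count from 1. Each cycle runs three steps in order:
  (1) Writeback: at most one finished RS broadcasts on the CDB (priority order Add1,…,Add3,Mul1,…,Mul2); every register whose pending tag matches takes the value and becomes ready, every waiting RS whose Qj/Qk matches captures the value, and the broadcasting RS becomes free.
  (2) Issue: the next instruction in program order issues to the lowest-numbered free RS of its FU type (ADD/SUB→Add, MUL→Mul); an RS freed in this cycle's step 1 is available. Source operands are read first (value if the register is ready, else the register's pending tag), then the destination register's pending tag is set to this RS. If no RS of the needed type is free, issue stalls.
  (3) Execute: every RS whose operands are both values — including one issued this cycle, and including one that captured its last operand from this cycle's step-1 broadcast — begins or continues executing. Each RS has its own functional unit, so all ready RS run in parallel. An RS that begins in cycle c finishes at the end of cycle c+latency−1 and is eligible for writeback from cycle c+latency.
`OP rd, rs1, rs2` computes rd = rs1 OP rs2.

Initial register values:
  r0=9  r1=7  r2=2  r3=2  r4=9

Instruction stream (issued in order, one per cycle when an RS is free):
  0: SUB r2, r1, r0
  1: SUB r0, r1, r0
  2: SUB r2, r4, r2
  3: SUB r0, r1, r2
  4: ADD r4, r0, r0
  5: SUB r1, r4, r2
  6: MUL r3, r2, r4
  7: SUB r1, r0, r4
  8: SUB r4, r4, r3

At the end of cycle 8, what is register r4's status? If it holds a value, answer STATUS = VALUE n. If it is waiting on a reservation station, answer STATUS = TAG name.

c1: issue SUB r2<-Add1 | r0:9,r1:7,r2:Add1,r3:2,r4:9
c2: issue SUB r0<-Add2 | r0:Add2,r1:7,r2:Add1,r3:2,r4:9
c3: issue SUB r2<-Add3 | r0:Add2,r1:7,r2:Add3,r3:2,r4:9
c4: CDB Add1=-2; issue SUB r0<-Add1 | r0:Add1,r1:7,r2:Add3,r3:2,r4:9
c5: CDB Add2=-2; issue ADD r4<-Add2 | r0:Add1,r1:7,r2:Add3,r3:2,r4:Add2
c6: stall | r0:Add1,r1:7,r2:Add3,r3:2,r4:Add2
c7: CDB Add3=11; issue SUB r1<-Add3 | r0:Add1,r1:Add3,r2:11,r3:2,r4:Add2
c8: issue MUL r3<-Mul1 | r0:Add1,r1:Add3,r2:11,r3:Mul1,r4:Add2

STATUS = TAG Add2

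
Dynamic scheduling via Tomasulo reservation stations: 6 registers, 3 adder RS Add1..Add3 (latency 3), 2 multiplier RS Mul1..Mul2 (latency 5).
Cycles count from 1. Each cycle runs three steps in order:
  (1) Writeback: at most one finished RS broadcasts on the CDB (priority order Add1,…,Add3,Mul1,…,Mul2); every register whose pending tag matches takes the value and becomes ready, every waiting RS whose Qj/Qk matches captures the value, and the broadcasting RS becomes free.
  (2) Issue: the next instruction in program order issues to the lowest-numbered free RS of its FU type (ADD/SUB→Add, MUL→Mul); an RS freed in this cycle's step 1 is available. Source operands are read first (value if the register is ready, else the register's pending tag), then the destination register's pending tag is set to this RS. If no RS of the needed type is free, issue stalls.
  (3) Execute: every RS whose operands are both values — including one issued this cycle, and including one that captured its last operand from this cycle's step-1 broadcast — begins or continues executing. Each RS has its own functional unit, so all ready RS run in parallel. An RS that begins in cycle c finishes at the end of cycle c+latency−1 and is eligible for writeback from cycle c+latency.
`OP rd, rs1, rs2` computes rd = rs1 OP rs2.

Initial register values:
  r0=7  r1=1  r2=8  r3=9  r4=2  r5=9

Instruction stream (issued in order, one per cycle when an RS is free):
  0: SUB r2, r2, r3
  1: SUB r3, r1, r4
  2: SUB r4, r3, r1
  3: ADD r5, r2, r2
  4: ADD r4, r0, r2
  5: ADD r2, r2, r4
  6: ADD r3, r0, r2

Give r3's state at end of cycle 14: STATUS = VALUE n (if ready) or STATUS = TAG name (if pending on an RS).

c1: issue SUB r2<-Add1 | r0:7,r1:1,r2:Add1,r3:9,r4:2,r5:9
c2: issue SUB r3<-Add2 | r0:7,r1:1,r2:Add1,r3:Add2,r4:2,r5:9
c3: issue SUB r4<-Add3 | r0:7,r1:1,r2:Add1,r3:Add2,r4:Add3,r5:9
c4: CDB Add1=-1; issue ADD r5<-Add1 | r0:7,r1:1,r2:-1,r3:Add2,r4:Add3,r5:Add1
c5: CDB Add2=-1; issue ADD r4<-Add2 | r0:7,r1:1,r2:-1,r3:-1,r4:Add2,r5:Add1
c6: stall | r0:7,r1:1,r2:-1,r3:-1,r4:Add2,r5:Add1
c7: CDB Add1=-2; issue ADD r2<-Add1 | r0:7,r1:1,r2:Add1,r3:-1,r4:Add2,r5:-2
c8: CDB Add2=6; issue ADD r3<-Add2 | r0:7,r1:1,r2:Add1,r3:Add2,r4:6,r5:-2
c9: CDB Add3=-2 | r0:7,r1:1,r2:Add1,r3:Add2,r4:6,r5:-2
c10: - | r0:7,r1:1,r2:Add1,r3:Add2,r4:6,r5:-2
c11: CDB Add1=5 | r0:7,r1:1,r2:5,r3:Add2,r4:6,r5:-2
c12: - | r0:7,r1:1,r2:5,r3:Add2,r4:6,r5:-2
c13: - | r0:7,r1:1,r2:5,r3:Add2,r4:6,r5:-2
c14: CDB Add2=12 | r0:7,r1:1,r2:5,r3:12,r4:6,r5:-2

STATUS = VALUE 12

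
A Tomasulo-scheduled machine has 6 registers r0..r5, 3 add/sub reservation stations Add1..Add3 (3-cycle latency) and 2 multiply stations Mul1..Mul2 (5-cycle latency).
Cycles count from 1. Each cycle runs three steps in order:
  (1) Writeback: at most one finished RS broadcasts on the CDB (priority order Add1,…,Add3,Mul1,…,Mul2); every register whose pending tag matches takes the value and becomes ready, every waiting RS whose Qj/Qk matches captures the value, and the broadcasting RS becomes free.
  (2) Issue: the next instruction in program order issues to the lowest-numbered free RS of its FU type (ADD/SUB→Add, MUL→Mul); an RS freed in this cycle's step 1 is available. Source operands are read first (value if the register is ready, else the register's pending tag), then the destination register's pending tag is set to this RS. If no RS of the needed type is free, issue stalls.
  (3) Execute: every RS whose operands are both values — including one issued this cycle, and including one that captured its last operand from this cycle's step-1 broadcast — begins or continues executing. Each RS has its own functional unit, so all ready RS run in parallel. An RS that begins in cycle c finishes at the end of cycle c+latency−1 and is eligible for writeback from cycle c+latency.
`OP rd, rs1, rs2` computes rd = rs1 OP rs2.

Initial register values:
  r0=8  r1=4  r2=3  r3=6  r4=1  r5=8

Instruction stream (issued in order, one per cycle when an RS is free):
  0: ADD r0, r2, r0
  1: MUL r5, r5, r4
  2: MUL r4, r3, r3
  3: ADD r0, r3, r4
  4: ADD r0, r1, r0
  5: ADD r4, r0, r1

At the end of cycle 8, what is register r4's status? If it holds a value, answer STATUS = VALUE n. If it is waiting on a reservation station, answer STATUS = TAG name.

STATUS = TAG Add3

c1: issue ADD r0<-Add1 | r0:Add1,r1:4,r2:3,r3:6,r4:1,r5:8
c2: issue MUL r5<-Mul1 | r0:Add1,r1:4,r2:3,r3:6,r4:1,r5:Mul1
c3: issue MUL r4<-Mul2 | r0:Add1,r1:4,r2:3,r3:6,r4:Mul2,r5:Mul1
c4: CDB Add1=11; issue ADD r0<-Add1 | r0:Add1,r1:4,r2:3,r3:6,r4:Mul2,r5:Mul1
c5: issue ADD r0<-Add2 | r0:Add2,r1:4,r2:3,r3:6,r4:Mul2,r5:Mul1
c6: issue ADD r4<-Add3 | r0:Add2,r1:4,r2:3,r3:6,r4:Add3,r5:Mul1
c7: CDB Mul1=8 | r0:Add2,r1:4,r2:3,r3:6,r4:Add3,r5:8
c8: CDB Mul2=36 | r0:Add2,r1:4,r2:3,r3:6,r4:Add3,r5:8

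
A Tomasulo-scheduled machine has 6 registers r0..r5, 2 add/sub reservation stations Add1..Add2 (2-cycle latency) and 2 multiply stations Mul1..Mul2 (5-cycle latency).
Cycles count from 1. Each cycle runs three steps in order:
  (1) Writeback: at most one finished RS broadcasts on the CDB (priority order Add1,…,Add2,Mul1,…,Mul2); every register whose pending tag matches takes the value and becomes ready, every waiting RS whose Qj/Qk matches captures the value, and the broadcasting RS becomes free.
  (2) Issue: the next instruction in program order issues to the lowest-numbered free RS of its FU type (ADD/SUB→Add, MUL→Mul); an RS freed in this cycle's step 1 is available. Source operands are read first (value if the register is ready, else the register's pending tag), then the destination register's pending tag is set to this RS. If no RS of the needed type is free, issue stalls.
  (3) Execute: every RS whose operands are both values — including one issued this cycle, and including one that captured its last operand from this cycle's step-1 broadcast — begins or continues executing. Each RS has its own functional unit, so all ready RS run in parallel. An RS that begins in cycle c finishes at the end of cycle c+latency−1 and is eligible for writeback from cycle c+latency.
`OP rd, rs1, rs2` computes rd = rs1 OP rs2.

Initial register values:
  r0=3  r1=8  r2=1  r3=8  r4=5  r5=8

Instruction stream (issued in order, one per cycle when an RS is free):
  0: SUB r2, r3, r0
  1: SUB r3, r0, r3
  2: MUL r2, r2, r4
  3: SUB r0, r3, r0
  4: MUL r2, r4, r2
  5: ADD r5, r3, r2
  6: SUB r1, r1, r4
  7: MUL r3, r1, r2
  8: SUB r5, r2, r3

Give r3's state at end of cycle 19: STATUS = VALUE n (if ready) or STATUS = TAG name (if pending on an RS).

cycle 1: issue SUB r2<-Add1 // r0:3,r1:8,r2:Add1,r3:8,r4:5,r5:8
cycle 2: issue SUB r3<-Add2 // r0:3,r1:8,r2:Add1,r3:Add2,r4:5,r5:8
cycle 3: CDB Add1=5; issue MUL r2<-Mul1 // r0:3,r1:8,r2:Mul1,r3:Add2,r4:5,r5:8
cycle 4: CDB Add2=-5; issue SUB r0<-Add1 // r0:Add1,r1:8,r2:Mul1,r3:-5,r4:5,r5:8
cycle 5: issue MUL r2<-Mul2 // r0:Add1,r1:8,r2:Mul2,r3:-5,r4:5,r5:8
cycle 6: CDB Add1=-8; issue ADD r5<-Add1 // r0:-8,r1:8,r2:Mul2,r3:-5,r4:5,r5:Add1
cycle 7: issue SUB r1<-Add2 // r0:-8,r1:Add2,r2:Mul2,r3:-5,r4:5,r5:Add1
cycle 8: CDB Mul1=25; issue MUL r3<-Mul1 // r0:-8,r1:Add2,r2:Mul2,r3:Mul1,r4:5,r5:Add1
cycle 9: CDB Add2=3; issue SUB r5<-Add2 // r0:-8,r1:3,r2:Mul2,r3:Mul1,r4:5,r5:Add2
cycle 10: - // r0:-8,r1:3,r2:Mul2,r3:Mul1,r4:5,r5:Add2
cycle 11: - // r0:-8,r1:3,r2:Mul2,r3:Mul1,r4:5,r5:Add2
cycle 12: - // r0:-8,r1:3,r2:Mul2,r3:Mul1,r4:5,r5:Add2
cycle 13: CDB Mul2=125 // r0:-8,r1:3,r2:125,r3:Mul1,r4:5,r5:Add2
cycle 14: - // r0:-8,r1:3,r2:125,r3:Mul1,r4:5,r5:Add2
cycle 15: CDB Add1=120 // r0:-8,r1:3,r2:125,r3:Mul1,r4:5,r5:Add2
cycle 16: - // r0:-8,r1:3,r2:125,r3:Mul1,r4:5,r5:Add2
cycle 17: - // r0:-8,r1:3,r2:125,r3:Mul1,r4:5,r5:Add2
cycle 18: CDB Mul1=375 // r0:-8,r1:3,r2:125,r3:375,r4:5,r5:Add2
cycle 19: - // r0:-8,r1:3,r2:125,r3:375,r4:5,r5:Add2

STATUS = VALUE 375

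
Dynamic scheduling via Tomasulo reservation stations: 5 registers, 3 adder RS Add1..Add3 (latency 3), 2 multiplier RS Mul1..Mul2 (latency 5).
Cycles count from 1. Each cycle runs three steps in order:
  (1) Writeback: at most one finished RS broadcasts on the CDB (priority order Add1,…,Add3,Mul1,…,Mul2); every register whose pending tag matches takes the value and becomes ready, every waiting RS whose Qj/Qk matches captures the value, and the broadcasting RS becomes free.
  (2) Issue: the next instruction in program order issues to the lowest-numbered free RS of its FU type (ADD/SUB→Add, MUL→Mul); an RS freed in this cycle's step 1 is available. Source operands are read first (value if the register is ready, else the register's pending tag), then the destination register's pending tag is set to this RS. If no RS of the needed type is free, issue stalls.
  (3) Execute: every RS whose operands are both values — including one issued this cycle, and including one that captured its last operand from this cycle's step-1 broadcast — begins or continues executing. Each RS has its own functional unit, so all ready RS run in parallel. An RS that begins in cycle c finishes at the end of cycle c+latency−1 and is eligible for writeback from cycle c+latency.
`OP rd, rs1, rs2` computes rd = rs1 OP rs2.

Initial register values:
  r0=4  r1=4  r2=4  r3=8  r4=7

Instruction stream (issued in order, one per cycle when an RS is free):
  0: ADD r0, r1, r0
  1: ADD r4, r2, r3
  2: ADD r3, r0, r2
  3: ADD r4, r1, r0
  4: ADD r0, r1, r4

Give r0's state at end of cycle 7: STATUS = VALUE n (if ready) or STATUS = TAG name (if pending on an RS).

  c1: issue ADD r0<-Add1  regs: r0:Add1,r1:4,r2:4,r3:8,r4:7
  c2: issue ADD r4<-Add2  regs: r0:Add1,r1:4,r2:4,r3:8,r4:Add2
  c3: issue ADD r3<-Add3  regs: r0:Add1,r1:4,r2:4,r3:Add3,r4:Add2
  c4: CDB Add1=8; issue ADD r4<-Add1  regs: r0:8,r1:4,r2:4,r3:Add3,r4:Add1
  c5: CDB Add2=12; issue ADD r0<-Add2  regs: r0:Add2,r1:4,r2:4,r3:Add3,r4:Add1
  c6: -  regs: r0:Add2,r1:4,r2:4,r3:Add3,r4:Add1
  c7: CDB Add1=12  regs: r0:Add2,r1:4,r2:4,r3:Add3,r4:12

STATUS = TAG Add2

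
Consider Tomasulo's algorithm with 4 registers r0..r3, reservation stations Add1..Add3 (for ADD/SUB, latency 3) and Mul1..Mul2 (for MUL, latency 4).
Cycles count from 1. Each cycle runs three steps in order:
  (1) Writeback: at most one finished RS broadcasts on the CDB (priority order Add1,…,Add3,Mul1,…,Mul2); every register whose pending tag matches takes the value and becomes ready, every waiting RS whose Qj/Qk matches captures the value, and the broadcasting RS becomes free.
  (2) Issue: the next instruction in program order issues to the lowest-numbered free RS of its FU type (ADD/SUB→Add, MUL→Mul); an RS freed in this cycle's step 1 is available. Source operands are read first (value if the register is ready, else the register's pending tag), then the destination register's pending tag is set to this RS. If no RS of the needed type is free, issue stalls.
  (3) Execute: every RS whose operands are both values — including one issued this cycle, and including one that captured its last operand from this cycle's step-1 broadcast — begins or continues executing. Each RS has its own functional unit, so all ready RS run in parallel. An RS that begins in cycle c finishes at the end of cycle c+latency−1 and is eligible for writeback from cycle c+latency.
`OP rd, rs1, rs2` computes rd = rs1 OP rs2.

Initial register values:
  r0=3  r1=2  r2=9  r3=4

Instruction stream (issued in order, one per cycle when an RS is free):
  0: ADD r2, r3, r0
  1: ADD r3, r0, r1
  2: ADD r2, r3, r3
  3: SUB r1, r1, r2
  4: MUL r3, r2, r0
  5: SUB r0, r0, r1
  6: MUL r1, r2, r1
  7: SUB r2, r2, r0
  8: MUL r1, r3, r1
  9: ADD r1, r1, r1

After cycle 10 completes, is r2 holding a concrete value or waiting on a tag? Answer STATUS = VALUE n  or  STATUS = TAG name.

STATUS = TAG Add3

c1: issue ADD r2<-Add1 | r0:3,r1:2,r2:Add1,r3:4
c2: issue ADD r3<-Add2 | r0:3,r1:2,r2:Add1,r3:Add2
c3: issue ADD r2<-Add3 | r0:3,r1:2,r2:Add3,r3:Add2
c4: CDB Add1=7; issue SUB r1<-Add1 | r0:3,r1:Add1,r2:Add3,r3:Add2
c5: CDB Add2=5; issue MUL r3<-Mul1 | r0:3,r1:Add1,r2:Add3,r3:Mul1
c6: issue SUB r0<-Add2 | r0:Add2,r1:Add1,r2:Add3,r3:Mul1
c7: issue MUL r1<-Mul2 | r0:Add2,r1:Mul2,r2:Add3,r3:Mul1
c8: CDB Add3=10; issue SUB r2<-Add3 | r0:Add2,r1:Mul2,r2:Add3,r3:Mul1
c9: stall | r0:Add2,r1:Mul2,r2:Add3,r3:Mul1
c10: stall | r0:Add2,r1:Mul2,r2:Add3,r3:Mul1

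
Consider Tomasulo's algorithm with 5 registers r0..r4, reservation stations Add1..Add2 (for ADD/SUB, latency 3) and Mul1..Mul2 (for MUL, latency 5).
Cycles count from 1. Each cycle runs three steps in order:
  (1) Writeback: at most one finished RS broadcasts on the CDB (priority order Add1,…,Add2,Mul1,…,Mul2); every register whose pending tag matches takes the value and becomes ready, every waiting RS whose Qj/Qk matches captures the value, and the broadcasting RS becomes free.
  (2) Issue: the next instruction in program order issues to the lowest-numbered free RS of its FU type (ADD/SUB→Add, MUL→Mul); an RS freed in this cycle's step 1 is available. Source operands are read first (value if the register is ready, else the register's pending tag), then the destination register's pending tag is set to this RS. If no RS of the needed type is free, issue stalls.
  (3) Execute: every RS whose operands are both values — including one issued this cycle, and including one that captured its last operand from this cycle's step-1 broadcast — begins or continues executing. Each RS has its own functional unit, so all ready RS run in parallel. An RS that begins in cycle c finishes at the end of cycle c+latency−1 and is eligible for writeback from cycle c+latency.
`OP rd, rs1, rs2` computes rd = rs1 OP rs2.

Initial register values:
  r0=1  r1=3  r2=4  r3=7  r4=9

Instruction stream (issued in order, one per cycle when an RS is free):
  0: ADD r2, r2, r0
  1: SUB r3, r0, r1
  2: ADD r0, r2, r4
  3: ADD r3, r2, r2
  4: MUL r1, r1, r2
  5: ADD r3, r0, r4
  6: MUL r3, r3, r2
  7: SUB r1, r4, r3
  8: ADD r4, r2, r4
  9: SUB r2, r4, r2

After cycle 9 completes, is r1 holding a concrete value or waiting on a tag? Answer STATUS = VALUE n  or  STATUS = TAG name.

STATUS = TAG Add2

cycle 1: issue ADD r2<-Add1 // r0:1,r1:3,r2:Add1,r3:7,r4:9
cycle 2: issue SUB r3<-Add2 // r0:1,r1:3,r2:Add1,r3:Add2,r4:9
cycle 3: stall // r0:1,r1:3,r2:Add1,r3:Add2,r4:9
cycle 4: CDB Add1=5; issue ADD r0<-Add1 // r0:Add1,r1:3,r2:5,r3:Add2,r4:9
cycle 5: CDB Add2=-2; issue ADD r3<-Add2 // r0:Add1,r1:3,r2:5,r3:Add2,r4:9
cycle 6: issue MUL r1<-Mul1 // r0:Add1,r1:Mul1,r2:5,r3:Add2,r4:9
cycle 7: CDB Add1=14; issue ADD r3<-Add1 // r0:14,r1:Mul1,r2:5,r3:Add1,r4:9
cycle 8: CDB Add2=10; issue MUL r3<-Mul2 // r0:14,r1:Mul1,r2:5,r3:Mul2,r4:9
cycle 9: issue SUB r1<-Add2 // r0:14,r1:Add2,r2:5,r3:Mul2,r4:9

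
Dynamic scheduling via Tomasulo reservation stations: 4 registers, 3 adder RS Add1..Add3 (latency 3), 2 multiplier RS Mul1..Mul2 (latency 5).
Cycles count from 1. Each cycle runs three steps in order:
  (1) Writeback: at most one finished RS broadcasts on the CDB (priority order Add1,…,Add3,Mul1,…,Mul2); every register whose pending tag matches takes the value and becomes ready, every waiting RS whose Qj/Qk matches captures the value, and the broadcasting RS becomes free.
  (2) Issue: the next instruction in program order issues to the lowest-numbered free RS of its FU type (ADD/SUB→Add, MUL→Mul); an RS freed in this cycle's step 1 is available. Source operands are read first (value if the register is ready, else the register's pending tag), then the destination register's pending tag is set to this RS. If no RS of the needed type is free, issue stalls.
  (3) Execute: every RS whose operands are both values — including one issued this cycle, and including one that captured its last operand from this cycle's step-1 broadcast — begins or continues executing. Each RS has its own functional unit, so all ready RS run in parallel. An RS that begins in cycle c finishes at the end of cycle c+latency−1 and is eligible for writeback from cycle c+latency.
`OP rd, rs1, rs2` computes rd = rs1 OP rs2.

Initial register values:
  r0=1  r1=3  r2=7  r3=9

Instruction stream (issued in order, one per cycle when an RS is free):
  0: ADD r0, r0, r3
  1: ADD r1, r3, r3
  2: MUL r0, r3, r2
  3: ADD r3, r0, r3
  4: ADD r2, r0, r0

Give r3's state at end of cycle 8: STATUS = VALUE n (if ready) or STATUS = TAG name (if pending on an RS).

cycle 1: issue ADD r0<-Add1 // r0:Add1,r1:3,r2:7,r3:9
cycle 2: issue ADD r1<-Add2 // r0:Add1,r1:Add2,r2:7,r3:9
cycle 3: issue MUL r0<-Mul1 // r0:Mul1,r1:Add2,r2:7,r3:9
cycle 4: CDB Add1=10; issue ADD r3<-Add1 // r0:Mul1,r1:Add2,r2:7,r3:Add1
cycle 5: CDB Add2=18; issue ADD r2<-Add2 // r0:Mul1,r1:18,r2:Add2,r3:Add1
cycle 6: - // r0:Mul1,r1:18,r2:Add2,r3:Add1
cycle 7: - // r0:Mul1,r1:18,r2:Add2,r3:Add1
cycle 8: CDB Mul1=63 // r0:63,r1:18,r2:Add2,r3:Add1

STATUS = TAG Add1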